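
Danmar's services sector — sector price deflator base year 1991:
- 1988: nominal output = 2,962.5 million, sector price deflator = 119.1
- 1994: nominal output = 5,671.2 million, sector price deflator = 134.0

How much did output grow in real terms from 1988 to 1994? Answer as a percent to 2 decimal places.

Deflate each year: 1988 → 2962.5/1.191 = 2487.41; 1994 → 5671.2/1.340 = 4232.24.
So real output changed by 4232.24/2487.41 − 1 = 0.7015, i.e. 70.15%.

70.15%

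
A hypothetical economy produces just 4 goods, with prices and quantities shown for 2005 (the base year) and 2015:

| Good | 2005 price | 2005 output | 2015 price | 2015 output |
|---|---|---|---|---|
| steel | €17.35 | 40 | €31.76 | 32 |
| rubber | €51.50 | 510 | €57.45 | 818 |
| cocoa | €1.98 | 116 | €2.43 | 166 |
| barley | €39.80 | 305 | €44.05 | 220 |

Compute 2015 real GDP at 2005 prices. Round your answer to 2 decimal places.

Real GDP 2015 = Σ (p_2005 × q_2015) = 17.35·32 + 51.50·818 + 1.98·166 + 39.80·220 = 51766.88.

€51766.88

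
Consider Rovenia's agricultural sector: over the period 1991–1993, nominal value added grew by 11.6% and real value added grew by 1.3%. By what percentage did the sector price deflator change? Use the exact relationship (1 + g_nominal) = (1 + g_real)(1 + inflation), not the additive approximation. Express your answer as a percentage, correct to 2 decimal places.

10.17%

(1 + g_nom) = (1 + g_real)(1 + π), so π = 1.1160 / 1.0130 − 1 = 0.10168.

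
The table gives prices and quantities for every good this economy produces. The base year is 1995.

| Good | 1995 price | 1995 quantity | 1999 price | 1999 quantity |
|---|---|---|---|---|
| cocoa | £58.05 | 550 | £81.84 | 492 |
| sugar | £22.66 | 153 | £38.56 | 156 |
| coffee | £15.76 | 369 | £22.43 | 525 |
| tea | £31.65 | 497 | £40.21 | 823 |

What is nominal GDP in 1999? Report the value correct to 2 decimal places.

Nominal GDP 1999 = Σ (p_1999 × q_1999) = 81.84·492 + 38.56·156 + 22.43·525 + 40.21·823 = 91149.22.

£91149.22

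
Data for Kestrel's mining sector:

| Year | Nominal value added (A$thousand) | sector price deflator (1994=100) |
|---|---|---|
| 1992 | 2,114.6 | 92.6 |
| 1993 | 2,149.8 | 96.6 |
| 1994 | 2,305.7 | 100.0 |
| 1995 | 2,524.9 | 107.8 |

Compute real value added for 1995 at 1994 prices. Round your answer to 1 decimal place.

A$2,342.2 thousand

Real value added 1995 = 2524.9 / 1.078 = 2342.21.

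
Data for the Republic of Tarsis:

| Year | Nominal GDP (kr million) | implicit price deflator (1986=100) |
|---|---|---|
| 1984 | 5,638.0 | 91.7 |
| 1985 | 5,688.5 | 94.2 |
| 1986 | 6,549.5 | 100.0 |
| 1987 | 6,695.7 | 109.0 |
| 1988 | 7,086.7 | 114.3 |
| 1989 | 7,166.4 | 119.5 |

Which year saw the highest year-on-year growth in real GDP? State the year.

1986

1985: real = 5688.5/0.942 = 6038.75; growth vs 1984 (6148.31) = -1.78%.
1986: real = 6549.5/1.000 = 6549.50; growth vs 1985 (6038.75) = 8.46%.
1987: real = 6695.7/1.090 = 6142.84; growth vs 1986 (6549.50) = -6.21%.
1988: real = 7086.7/1.143 = 6200.09; growth vs 1987 (6142.84) = 0.93%.
1989: real = 7166.4/1.195 = 5996.99; growth vs 1988 (6200.09) = -3.28%.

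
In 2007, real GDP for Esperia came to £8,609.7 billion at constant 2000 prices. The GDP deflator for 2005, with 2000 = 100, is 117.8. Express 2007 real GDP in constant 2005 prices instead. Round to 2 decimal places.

£10,142.23 billion

Real GDP in 2005 prices = Real GDP in 2000 prices × (P_2005/P_2000) = 8609.7 × 1.178 = 10142.23.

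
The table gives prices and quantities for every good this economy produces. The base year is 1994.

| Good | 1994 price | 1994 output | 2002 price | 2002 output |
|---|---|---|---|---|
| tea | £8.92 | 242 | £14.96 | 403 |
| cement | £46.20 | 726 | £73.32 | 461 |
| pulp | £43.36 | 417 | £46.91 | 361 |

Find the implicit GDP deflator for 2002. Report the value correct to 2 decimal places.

Nominal GDP 2002 = 14.96·403 + 73.32·461 + 46.91·361 = 56763.91.
Real GDP 2002 (at 1994 prices) = 8.92·403 + 46.20·461 + 43.36·361 = 40545.92.
Deflator = Nominal/Real × 100 = 56763.91/40545.92 × 100 = 139.999.

140.00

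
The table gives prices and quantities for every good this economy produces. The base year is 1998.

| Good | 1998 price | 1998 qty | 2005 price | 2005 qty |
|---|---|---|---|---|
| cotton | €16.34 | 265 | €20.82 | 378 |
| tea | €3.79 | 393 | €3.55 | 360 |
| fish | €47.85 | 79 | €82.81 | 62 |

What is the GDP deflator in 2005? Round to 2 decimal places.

135.92

Nominal GDP 2005 = 20.82·378 + 3.55·360 + 82.81·62 = 14282.18.
Real GDP 2005 (at 1998 prices) = 16.34·378 + 3.79·360 + 47.85·62 = 10507.62.
Deflator = Nominal/Real × 100 = 14282.18/10507.62 × 100 = 135.922.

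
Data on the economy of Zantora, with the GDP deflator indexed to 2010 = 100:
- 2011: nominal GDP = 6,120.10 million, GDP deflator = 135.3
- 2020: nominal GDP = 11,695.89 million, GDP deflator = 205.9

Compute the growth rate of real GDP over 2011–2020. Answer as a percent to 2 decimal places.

Real GDP 2011 = 6120.10 / 1.353 = 4523.36.
Real GDP 2020 = 11695.89 / 2.059 = 5680.37.
Real growth = 5680.37 / 4523.36 − 1 = 0.2558.

25.58%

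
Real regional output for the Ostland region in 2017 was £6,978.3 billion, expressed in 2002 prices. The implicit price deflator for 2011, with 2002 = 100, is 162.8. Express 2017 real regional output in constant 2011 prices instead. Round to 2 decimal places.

£11,360.67 billion

Real regional output in 2011 prices = Real regional output in 2002 prices × (P_2011/P_2002) = 6978.3 × 1.628 = 11360.67.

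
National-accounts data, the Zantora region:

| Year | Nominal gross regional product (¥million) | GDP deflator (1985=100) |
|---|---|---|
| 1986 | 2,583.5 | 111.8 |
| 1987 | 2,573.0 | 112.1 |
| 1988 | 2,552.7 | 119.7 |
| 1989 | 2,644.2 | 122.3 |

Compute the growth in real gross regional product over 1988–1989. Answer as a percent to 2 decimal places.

1.38%

Real gross regional product 1988 = 2552.7/1.197 = 2132.58.
Real gross regional product 1989 = 2644.2/1.223 = 2162.06.
Change = 2162.06/2132.58 − 1 = 0.0138.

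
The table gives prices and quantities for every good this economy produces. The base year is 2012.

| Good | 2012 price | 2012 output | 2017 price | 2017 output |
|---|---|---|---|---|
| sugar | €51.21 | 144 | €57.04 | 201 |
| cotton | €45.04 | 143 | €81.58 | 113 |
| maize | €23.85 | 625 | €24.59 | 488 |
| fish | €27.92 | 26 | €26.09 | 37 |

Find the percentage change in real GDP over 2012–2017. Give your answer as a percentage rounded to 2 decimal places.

Real GDP 2012 = Nominal GDP 2012 = 51.21·144 + 45.04·143 + 23.85·625 + 27.92·26 = 29447.13.
Real GDP 2017 (at 2012 prices) = 51.21·201 + 45.04·113 + 23.85·488 + 27.92·37 = 28054.57.
Real growth = 28054.57/29447.13 − 1 = -0.0473.

-4.73%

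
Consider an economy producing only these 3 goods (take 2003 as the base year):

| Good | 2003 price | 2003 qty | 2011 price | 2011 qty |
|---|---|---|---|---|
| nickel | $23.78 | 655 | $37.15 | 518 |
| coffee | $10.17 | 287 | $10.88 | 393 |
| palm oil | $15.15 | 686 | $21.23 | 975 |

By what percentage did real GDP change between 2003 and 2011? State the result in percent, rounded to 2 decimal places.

7.61%

Real GDP 2003 = Nominal GDP 2003 = 23.78·655 + 10.17·287 + 15.15·686 = 28887.59.
Real GDP 2011 (at 2003 prices) = 23.78·518 + 10.17·393 + 15.15·975 = 31086.10.
Real growth = 31086.10/28887.59 − 1 = 0.0761.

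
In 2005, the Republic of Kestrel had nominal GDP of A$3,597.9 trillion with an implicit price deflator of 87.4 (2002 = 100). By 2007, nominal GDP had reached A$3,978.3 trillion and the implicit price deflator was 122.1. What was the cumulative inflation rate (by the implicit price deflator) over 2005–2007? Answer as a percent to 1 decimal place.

Price-level change = 122.1 / 87.4 − 1 = 0.3970.

39.7%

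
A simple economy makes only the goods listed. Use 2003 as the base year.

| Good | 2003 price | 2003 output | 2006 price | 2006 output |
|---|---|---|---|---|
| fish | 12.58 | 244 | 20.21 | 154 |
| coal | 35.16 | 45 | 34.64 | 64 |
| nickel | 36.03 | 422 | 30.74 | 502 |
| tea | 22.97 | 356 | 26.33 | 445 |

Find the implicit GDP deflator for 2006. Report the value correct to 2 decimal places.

99.94

Nominal GDP 2006 = 20.21·154 + 34.64·64 + 30.74·502 + 26.33·445 = 32477.63.
Real GDP 2006 (at 2003 prices) = 12.58·154 + 35.16·64 + 36.03·502 + 22.97·445 = 32496.27.
Deflator = Nominal/Real × 100 = 32477.63/32496.27 × 100 = 99.943.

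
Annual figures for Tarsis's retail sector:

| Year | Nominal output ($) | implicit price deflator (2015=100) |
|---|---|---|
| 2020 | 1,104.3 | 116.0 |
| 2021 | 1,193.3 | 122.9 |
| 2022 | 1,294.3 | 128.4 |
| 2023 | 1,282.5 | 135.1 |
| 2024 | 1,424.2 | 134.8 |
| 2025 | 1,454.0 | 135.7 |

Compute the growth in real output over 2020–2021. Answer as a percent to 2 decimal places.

Real output 2020 = 1104.3/1.160 = 951.98.
Real output 2021 = 1193.3/1.229 = 970.95.
Change = 970.95/951.98 − 1 = 0.0199.

1.99%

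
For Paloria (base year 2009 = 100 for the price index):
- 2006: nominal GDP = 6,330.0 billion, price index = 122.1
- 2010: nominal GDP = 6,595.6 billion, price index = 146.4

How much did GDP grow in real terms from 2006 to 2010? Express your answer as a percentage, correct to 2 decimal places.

Deflate each year: 2006 → 6330.0/1.221 = 5184.28; 2010 → 6595.6/1.464 = 4505.19.
So real GDP changed by 4505.19/5184.28 − 1 = -0.1310, i.e. -13.10%.

-13.10%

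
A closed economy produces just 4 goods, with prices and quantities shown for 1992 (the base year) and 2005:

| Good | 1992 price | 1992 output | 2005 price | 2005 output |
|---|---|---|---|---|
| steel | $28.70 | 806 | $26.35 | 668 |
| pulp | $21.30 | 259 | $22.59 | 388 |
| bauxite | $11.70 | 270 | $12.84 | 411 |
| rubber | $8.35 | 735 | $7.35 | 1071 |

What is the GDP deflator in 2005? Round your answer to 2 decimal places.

Nominal GDP 2005 = 26.35·668 + 22.59·388 + 12.84·411 + 7.35·1071 = 39515.81.
Real GDP 2005 (at 1992 prices) = 28.70·668 + 21.30·388 + 11.70·411 + 8.35·1071 = 41187.55.
Deflator = Nominal/Real × 100 = 39515.81/41187.55 × 100 = 95.941.

95.94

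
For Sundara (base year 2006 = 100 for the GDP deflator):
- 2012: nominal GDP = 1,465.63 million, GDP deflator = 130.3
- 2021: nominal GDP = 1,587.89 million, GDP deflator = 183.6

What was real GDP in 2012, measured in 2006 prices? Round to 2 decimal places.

Real GDP = Nominal / (GDP deflator/100) = 1465.63 / 1.303 = 1124.81.

1,124.81 million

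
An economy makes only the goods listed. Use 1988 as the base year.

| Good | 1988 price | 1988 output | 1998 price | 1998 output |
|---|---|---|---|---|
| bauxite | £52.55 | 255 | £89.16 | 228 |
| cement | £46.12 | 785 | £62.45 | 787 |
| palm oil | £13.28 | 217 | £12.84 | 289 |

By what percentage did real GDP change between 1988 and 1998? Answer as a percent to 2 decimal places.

-0.71%

Real GDP 1988 = Nominal GDP 1988 = 52.55·255 + 46.12·785 + 13.28·217 = 52486.21.
Real GDP 1998 (at 1988 prices) = 52.55·228 + 46.12·787 + 13.28·289 = 52115.76.
Real growth = 52115.76/52486.21 − 1 = -0.0071.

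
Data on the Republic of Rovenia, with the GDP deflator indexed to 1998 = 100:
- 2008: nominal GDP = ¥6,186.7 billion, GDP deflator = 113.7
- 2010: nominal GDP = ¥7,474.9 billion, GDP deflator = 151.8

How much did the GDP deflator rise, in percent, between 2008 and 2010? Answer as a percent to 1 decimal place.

33.5%

Price-level change = 151.8 / 113.7 − 1 = 0.3351.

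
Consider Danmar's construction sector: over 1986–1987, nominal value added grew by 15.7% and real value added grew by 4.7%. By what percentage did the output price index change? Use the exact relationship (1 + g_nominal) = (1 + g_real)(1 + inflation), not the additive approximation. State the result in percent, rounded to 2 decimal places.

(1 + g_nom) = (1 + g_real)(1 + π), so π = 1.1570 / 1.0470 − 1 = 0.10506.

10.51%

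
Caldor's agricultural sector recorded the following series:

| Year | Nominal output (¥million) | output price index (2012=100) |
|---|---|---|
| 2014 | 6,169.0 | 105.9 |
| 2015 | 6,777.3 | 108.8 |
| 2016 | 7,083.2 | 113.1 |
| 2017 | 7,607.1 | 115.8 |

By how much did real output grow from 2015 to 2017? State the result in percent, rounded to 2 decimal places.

Real output 2015 = 6777.3/1.088 = 6229.14.
Real output 2017 = 7607.1/1.158 = 6569.17.
Change = 6569.17/6229.14 − 1 = 0.0546.

5.46%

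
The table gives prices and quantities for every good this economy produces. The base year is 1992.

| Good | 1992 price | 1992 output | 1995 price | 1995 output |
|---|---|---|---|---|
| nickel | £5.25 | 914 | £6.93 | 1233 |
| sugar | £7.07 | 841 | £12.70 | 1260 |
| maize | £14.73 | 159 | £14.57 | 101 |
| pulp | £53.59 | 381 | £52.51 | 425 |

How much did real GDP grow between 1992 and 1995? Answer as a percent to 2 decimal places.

18.33%

Real GDP 1992 = Nominal GDP 1992 = 5.25·914 + 7.07·841 + 14.73·159 + 53.59·381 = 33504.23.
Real GDP 1995 (at 1992 prices) = 5.25·1233 + 7.07·1260 + 14.73·101 + 53.59·425 = 39644.93.
Real growth = 39644.93/33504.23 − 1 = 0.1833.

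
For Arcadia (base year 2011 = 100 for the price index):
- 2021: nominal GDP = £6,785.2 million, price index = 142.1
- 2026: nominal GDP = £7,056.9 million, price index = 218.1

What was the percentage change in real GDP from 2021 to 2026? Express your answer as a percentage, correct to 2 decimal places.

-32.24%

Deflate each year: 2021 → 6785.2/1.421 = 4774.95; 2026 → 7056.9/2.181 = 3235.63.
So real GDP changed by 3235.63/4774.95 − 1 = -0.3224, i.e. -32.24%.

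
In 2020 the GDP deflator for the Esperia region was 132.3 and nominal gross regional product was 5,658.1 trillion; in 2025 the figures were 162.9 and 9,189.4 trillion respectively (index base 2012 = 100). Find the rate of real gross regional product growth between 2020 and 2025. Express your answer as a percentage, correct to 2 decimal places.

31.90%

Real gross regional product 2020 = 5658.1 / 1.323 = 4276.72.
Real gross regional product 2025 = 9189.4 / 1.629 = 5641.13.
Real growth = 5641.13 / 4276.72 − 1 = 0.3190.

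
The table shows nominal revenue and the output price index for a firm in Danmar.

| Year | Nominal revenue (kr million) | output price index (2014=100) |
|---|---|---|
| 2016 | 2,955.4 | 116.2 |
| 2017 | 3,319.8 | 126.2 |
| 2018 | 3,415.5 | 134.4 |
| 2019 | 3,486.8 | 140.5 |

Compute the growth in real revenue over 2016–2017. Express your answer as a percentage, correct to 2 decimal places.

Real revenue 2016 = 2955.4/1.162 = 2543.37.
Real revenue 2017 = 3319.8/1.262 = 2630.59.
Change = 2630.59/2543.37 − 1 = 0.0343.

3.43%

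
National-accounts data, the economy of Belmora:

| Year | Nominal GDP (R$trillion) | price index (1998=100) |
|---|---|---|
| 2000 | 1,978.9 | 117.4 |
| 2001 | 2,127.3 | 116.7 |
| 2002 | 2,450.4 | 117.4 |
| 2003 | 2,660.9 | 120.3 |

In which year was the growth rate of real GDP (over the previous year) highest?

2001: real = 2127.3/1.167 = 1822.88; growth vs 2000 (1685.60) = 8.14%.
2002: real = 2450.4/1.174 = 2087.22; growth vs 2001 (1822.88) = 14.50%.
2003: real = 2660.9/1.203 = 2211.89; growth vs 2002 (2087.22) = 5.97%.

2002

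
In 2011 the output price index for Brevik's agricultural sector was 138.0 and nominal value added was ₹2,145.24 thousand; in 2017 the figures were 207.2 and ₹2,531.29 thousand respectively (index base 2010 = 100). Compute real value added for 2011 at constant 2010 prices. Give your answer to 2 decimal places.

₹1,554.52 thousand

Real value added = Nominal / (output price index/100) = 2145.24 / 1.380 = 1554.52.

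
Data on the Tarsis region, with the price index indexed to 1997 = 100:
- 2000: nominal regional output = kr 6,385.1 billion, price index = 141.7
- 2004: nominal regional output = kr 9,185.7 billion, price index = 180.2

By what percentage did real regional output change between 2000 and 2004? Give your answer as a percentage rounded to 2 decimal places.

13.13%

Real regional output 2000 = 6385.1 / 1.417 = 4506.07.
Real regional output 2004 = 9185.7 / 1.802 = 5097.50.
Real growth = 5097.50 / 4506.07 − 1 = 0.1313.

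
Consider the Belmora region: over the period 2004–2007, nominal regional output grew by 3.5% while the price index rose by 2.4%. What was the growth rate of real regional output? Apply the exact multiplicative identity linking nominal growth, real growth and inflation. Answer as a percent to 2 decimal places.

1.07%

(1 + g_nom) = (1 + g_real)(1 + π), so g_real = 1.0350 / 1.0240 − 1 = 0.01074.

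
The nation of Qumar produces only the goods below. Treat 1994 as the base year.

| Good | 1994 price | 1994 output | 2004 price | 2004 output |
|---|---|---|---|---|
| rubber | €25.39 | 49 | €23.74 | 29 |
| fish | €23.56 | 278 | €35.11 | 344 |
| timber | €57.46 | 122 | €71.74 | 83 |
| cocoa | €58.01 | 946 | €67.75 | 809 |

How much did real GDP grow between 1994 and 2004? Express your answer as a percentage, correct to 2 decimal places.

Real GDP 1994 = Nominal GDP 1994 = 25.39·49 + 23.56·278 + 57.46·122 + 58.01·946 = 69681.37.
Real GDP 2004 (at 1994 prices) = 25.39·29 + 23.56·344 + 57.46·83 + 58.01·809 = 60540.22.
Real growth = 60540.22/69681.37 − 1 = -0.1312.

-13.12%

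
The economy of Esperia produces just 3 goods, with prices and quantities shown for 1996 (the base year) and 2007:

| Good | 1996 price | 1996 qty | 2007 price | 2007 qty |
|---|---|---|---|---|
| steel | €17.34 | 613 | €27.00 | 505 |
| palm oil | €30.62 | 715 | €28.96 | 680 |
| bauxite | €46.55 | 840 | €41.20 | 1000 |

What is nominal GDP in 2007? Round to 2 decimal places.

€74527.80

Nominal GDP 2007 = Σ (p_2007 × q_2007) = 27.00·505 + 28.96·680 + 41.20·1000 = 74527.80.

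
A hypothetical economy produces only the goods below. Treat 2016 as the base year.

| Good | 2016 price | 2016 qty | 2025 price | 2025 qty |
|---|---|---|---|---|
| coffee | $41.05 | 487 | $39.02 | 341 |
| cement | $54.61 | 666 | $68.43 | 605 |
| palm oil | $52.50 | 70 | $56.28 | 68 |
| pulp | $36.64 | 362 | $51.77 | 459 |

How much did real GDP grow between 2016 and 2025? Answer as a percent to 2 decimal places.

-8.02%

Real GDP 2016 = Nominal GDP 2016 = 41.05·487 + 54.61·666 + 52.50·70 + 36.64·362 = 73300.29.
Real GDP 2025 (at 2016 prices) = 41.05·341 + 54.61·605 + 52.50·68 + 36.64·459 = 67424.86.
Real growth = 67424.86/73300.29 − 1 = -0.0802.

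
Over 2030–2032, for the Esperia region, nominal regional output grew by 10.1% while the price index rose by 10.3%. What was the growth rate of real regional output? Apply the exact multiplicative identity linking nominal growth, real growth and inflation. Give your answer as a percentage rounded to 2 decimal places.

(1 + g_nom) = (1 + g_real)(1 + π), so g_real = 1.1010 / 1.1030 − 1 = -0.00181.

-0.18%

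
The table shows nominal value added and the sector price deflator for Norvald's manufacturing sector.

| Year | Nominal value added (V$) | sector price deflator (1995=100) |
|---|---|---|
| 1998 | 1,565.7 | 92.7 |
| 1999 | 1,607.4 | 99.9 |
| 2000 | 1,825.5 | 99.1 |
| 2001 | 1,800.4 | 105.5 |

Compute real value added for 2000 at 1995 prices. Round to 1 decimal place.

V$1,842.1

Real value added 2000 = 1825.5 / 0.991 = 1842.08.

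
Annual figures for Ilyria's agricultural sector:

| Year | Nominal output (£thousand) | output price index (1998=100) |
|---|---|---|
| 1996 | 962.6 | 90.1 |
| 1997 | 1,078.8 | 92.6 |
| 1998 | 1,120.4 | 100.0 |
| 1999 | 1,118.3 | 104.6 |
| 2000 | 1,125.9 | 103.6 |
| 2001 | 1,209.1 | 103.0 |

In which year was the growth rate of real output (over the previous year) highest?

1997: real = 1078.8/0.926 = 1165.01; growth vs 1996 (1068.37) = 9.05%.
1998: real = 1120.4/1.000 = 1120.40; growth vs 1997 (1165.01) = -3.83%.
1999: real = 1118.3/1.046 = 1069.12; growth vs 1998 (1120.40) = -4.58%.
2000: real = 1125.9/1.036 = 1086.78; growth vs 1999 (1069.12) = 1.65%.
2001: real = 1209.1/1.030 = 1173.88; growth vs 2000 (1086.78) = 8.01%.

1997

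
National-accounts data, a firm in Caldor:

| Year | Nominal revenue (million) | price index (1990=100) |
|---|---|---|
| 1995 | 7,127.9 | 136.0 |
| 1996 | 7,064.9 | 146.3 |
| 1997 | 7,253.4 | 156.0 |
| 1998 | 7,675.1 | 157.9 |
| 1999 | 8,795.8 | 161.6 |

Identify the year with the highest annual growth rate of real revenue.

1996: real = 7064.9/1.463 = 4829.05; growth vs 1995 (5241.10) = -7.86%.
1997: real = 7253.4/1.560 = 4649.62; growth vs 1996 (4829.05) = -3.72%.
1998: real = 7675.1/1.579 = 4860.73; growth vs 1997 (4649.62) = 4.54%.
1999: real = 8795.8/1.616 = 5442.95; growth vs 1998 (4860.73) = 11.98%.

1999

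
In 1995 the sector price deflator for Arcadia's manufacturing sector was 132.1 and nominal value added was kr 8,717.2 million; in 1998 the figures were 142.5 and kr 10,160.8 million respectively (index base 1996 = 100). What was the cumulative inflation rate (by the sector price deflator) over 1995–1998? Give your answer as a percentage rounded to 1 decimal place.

Price-level change = 142.5 / 132.1 − 1 = 0.0787.

7.9%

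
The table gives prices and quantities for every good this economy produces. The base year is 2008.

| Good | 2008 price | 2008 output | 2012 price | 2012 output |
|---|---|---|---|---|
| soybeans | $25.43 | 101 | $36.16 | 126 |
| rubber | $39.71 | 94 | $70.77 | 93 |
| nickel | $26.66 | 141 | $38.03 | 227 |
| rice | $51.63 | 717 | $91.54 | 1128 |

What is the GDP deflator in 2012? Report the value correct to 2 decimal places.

Nominal GDP 2012 = 36.16·126 + 70.77·93 + 38.03·227 + 91.54·1128 = 123027.70.
Real GDP 2012 (at 2008 prices) = 25.43·126 + 39.71·93 + 26.66·227 + 51.63·1128 = 71187.67.
Deflator = Nominal/Real × 100 = 123027.70/71187.67 × 100 = 172.822.

172.82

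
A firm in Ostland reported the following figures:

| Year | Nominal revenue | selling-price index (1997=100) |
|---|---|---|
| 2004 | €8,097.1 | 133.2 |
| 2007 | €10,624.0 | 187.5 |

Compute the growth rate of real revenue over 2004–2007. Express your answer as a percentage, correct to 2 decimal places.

-6.79%

Real revenue 2004 = 8097.1 / 1.332 = 6078.90.
Real revenue 2007 = 10624.0 / 1.875 = 5666.13.
Real growth = 5666.13 / 6078.90 − 1 = -0.0679.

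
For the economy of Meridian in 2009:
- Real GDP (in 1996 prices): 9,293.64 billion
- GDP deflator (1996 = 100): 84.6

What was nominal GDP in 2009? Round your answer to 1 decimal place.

7,862.4 billion

Nominal GDP = Real × (GDP deflator/100) = 9293.64 × 0.846 = 7862.42.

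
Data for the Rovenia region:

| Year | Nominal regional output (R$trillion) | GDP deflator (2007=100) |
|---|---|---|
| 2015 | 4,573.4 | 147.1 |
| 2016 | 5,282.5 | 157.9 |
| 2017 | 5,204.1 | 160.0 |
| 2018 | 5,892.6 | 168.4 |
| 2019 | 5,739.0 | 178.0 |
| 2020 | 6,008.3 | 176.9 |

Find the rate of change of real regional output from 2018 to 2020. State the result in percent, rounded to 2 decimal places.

-2.94%

Real regional output 2018 = 5892.6/1.684 = 3499.17.
Real regional output 2020 = 6008.3/1.769 = 3396.44.
Change = 3396.44/3499.17 − 1 = -0.0294.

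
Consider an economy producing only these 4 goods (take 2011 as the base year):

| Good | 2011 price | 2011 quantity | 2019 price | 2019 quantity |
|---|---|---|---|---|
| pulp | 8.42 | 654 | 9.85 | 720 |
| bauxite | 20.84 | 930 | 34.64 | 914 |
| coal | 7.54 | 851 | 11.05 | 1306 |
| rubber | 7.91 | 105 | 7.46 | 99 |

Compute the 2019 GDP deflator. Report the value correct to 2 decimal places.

Nominal GDP 2019 = 9.85·720 + 34.64·914 + 11.05·1306 + 7.46·99 = 53922.80.
Real GDP 2019 (at 2011 prices) = 8.42·720 + 20.84·914 + 7.54·1306 + 7.91·99 = 35740.49.
Deflator = Nominal/Real × 100 = 53922.80/35740.49 × 100 = 150.873.

150.87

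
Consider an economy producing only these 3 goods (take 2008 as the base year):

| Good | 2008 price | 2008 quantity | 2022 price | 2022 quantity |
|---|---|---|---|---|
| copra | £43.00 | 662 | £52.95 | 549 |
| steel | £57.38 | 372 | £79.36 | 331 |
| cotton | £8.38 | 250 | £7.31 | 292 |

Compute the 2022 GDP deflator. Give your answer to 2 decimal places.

Nominal GDP 2022 = 52.95·549 + 79.36·331 + 7.31·292 = 57472.23.
Real GDP 2022 (at 2008 prices) = 43.00·549 + 57.38·331 + 8.38·292 = 45046.74.
Deflator = Nominal/Real × 100 = 57472.23/45046.74 × 100 = 127.584.

127.58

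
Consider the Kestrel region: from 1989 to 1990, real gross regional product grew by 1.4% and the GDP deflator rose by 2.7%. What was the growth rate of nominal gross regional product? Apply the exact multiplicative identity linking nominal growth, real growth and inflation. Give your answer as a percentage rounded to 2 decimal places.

(1 + g_nom) = (1 + g_real)(1 + π) = 1.0140 × 1.0270 = 1.04138.

4.14%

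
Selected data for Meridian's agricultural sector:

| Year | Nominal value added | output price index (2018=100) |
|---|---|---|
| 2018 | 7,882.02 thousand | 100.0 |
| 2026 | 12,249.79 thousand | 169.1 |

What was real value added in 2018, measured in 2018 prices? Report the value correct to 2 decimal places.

7,882.02 thousand

Real value added = Nominal / (output price index/100) = 7882.02 / 1.000 = 7882.02.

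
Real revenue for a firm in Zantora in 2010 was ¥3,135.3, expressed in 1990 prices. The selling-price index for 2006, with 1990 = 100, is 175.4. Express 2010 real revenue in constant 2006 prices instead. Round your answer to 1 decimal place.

¥5,499.3

Real revenue in 2006 prices = Real revenue in 1990 prices × (P_2006/P_1990) = 3135.3 × 1.754 = 5499.32.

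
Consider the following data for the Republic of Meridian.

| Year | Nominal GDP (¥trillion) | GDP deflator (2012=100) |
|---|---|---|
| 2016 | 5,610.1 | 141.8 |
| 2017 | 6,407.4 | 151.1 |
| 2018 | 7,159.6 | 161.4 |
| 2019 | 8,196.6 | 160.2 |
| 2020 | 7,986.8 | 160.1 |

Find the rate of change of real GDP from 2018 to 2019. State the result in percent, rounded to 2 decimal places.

Real GDP 2018 = 7159.6/1.614 = 4435.94.
Real GDP 2019 = 8196.6/1.602 = 5116.48.
Change = 5116.48/4435.94 − 1 = 0.1534.

15.34%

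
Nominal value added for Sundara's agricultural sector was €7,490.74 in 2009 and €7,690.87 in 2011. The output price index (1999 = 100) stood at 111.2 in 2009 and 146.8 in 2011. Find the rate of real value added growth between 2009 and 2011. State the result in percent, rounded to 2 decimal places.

-22.23%

Real value added 2009 = 7490.74 / 1.112 = 6736.28.
Real value added 2011 = 7690.87 / 1.468 = 5239.01.
Real growth = 5239.01 / 6736.28 − 1 = -0.2223.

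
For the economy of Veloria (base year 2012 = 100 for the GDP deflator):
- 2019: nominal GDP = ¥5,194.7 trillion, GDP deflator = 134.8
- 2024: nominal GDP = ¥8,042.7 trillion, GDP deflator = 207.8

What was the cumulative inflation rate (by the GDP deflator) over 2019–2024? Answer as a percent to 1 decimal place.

54.2%

Price-level change = 207.8 / 134.8 − 1 = 0.5415.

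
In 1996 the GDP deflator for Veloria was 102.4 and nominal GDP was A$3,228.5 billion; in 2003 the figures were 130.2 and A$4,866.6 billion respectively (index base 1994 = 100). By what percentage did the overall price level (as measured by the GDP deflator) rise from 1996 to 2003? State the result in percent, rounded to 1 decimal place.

27.1%

Price-level change = 130.2 / 102.4 − 1 = 0.2715.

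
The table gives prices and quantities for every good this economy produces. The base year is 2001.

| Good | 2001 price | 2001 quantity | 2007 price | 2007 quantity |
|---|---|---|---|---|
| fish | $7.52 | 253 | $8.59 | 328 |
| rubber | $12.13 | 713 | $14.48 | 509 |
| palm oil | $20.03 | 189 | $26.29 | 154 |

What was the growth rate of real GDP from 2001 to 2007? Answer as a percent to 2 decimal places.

Real GDP 2001 = Nominal GDP 2001 = 7.52·253 + 12.13·713 + 20.03·189 = 14336.92.
Real GDP 2007 (at 2001 prices) = 7.52·328 + 12.13·509 + 20.03·154 = 11725.35.
Real growth = 11725.35/14336.92 − 1 = -0.1822.

-18.22%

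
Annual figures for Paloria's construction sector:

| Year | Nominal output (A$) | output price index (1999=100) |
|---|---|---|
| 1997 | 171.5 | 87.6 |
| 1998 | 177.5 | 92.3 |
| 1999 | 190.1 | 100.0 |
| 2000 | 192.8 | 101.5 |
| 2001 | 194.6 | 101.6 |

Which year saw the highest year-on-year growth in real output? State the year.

1998: real = 177.5/0.923 = 192.31; growth vs 1997 (195.78) = -1.77%.
1999: real = 190.1/1.000 = 190.10; growth vs 1998 (192.31) = -1.15%.
2000: real = 192.8/1.015 = 189.95; growth vs 1999 (190.10) = -0.08%.
2001: real = 194.6/1.016 = 191.54; growth vs 2000 (189.95) = 0.84%.

2001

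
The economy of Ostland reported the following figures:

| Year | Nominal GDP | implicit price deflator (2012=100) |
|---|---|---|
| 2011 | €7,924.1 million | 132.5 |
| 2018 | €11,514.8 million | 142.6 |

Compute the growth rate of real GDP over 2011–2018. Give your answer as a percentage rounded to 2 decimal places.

Deflate each year: 2011 → 7924.1/1.325 = 5980.45; 2018 → 11514.8/1.426 = 8074.89.
So real GDP changed by 8074.89/5980.45 − 1 = 0.3502, i.e. 35.02%.

35.02%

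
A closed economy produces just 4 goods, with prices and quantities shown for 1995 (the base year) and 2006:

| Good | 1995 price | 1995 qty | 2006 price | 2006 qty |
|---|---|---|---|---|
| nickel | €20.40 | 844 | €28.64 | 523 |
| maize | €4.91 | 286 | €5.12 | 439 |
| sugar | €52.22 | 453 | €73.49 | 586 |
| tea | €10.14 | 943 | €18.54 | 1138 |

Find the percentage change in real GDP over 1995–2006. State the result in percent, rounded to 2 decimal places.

6.03%

Real GDP 1995 = Nominal GDP 1995 = 20.40·844 + 4.91·286 + 52.22·453 + 10.14·943 = 51839.54.
Real GDP 2006 (at 1995 prices) = 20.40·523 + 4.91·439 + 52.22·586 + 10.14·1138 = 54964.93.
Real growth = 54964.93/51839.54 − 1 = 0.0603.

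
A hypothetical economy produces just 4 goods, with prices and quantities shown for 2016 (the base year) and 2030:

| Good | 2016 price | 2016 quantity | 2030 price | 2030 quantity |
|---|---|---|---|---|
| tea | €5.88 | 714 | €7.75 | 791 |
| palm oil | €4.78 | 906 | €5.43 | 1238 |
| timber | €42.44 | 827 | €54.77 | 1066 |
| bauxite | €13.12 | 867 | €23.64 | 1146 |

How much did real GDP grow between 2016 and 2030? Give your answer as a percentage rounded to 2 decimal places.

28.81%

Real GDP 2016 = Nominal GDP 2016 = 5.88·714 + 4.78·906 + 42.44·827 + 13.12·867 = 55001.92.
Real GDP 2030 (at 2016 prices) = 5.88·791 + 4.78·1238 + 42.44·1066 + 13.12·1146 = 70845.28.
Real growth = 70845.28/55001.92 − 1 = 0.2881.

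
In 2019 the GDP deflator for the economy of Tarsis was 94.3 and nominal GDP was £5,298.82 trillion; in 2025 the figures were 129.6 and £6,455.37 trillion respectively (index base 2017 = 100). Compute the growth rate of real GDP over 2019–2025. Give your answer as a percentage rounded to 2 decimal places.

Deflate each year: 2019 → 5298.82/0.943 = 5619.11; 2025 → 6455.37/1.296 = 4981.00.
So real GDP changed by 4981.00/5619.11 − 1 = -0.1136, i.e. -11.36%.

-11.36%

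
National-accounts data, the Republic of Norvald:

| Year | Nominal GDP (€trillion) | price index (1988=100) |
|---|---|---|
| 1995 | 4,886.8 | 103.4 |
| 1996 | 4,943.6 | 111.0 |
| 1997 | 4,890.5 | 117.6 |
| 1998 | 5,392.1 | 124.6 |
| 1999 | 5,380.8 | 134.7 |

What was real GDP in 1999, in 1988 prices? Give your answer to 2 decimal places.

€3,994.65 trillion

Real GDP 1999 = 5380.8 / 1.347 = 3994.65.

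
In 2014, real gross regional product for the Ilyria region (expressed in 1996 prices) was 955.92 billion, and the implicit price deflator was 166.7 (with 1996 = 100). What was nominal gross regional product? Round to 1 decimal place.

Nominal gross regional product = Real × (implicit price deflator/100) = 955.92 × 1.667 = 1593.52.

1,593.5 billion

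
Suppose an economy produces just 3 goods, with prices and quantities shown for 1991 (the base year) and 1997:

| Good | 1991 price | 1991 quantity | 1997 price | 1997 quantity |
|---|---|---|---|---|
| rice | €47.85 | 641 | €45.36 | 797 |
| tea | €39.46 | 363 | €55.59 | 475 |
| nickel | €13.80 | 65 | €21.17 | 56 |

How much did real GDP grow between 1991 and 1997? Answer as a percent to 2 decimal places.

25.62%

Real GDP 1991 = Nominal GDP 1991 = 47.85·641 + 39.46·363 + 13.80·65 = 45892.83.
Real GDP 1997 (at 1991 prices) = 47.85·797 + 39.46·475 + 13.80·56 = 57652.75.
Real growth = 57652.75/45892.83 − 1 = 0.2562.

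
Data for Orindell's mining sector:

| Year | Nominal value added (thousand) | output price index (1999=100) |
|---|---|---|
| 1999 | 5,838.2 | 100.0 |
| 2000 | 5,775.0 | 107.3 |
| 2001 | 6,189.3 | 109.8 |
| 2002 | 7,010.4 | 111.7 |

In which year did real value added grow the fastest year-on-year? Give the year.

2002

2000: real = 5775.0/1.073 = 5382.11; growth vs 1999 (5838.20) = -7.81%.
2001: real = 6189.3/1.098 = 5636.89; growth vs 2000 (5382.11) = 4.73%.
2002: real = 7010.4/1.117 = 6276.10; growth vs 2001 (5636.89) = 11.34%.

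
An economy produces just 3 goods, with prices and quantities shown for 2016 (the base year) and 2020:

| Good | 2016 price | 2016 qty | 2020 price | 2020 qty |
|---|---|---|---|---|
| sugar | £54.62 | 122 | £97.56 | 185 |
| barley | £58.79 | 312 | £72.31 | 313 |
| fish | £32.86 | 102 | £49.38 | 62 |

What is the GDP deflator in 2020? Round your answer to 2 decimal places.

Nominal GDP 2020 = 97.56·185 + 72.31·313 + 49.38·62 = 43743.19.
Real GDP 2020 (at 2016 prices) = 54.62·185 + 58.79·313 + 32.86·62 = 30543.29.
Deflator = Nominal/Real × 100 = 43743.19/30543.29 × 100 = 143.217.

143.22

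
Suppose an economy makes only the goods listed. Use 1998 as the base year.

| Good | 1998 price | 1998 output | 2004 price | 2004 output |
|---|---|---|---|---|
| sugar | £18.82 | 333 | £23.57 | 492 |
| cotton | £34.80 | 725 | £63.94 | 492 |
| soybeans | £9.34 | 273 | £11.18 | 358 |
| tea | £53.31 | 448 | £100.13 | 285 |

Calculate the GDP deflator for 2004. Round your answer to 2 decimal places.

168.29

Nominal GDP 2004 = 23.57·492 + 63.94·492 + 11.18·358 + 100.13·285 = 75594.41.
Real GDP 2004 (at 1998 prices) = 18.82·492 + 34.80·492 + 9.34·358 + 53.31·285 = 44918.11.
Deflator = Nominal/Real × 100 = 75594.41/44918.11 × 100 = 168.294.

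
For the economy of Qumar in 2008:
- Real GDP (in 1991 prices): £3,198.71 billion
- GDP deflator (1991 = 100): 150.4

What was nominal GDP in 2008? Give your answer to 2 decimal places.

Nominal GDP = Real × (GDP deflator/100) = 3198.71 × 1.504 = 4810.86.

£4,810.86 billion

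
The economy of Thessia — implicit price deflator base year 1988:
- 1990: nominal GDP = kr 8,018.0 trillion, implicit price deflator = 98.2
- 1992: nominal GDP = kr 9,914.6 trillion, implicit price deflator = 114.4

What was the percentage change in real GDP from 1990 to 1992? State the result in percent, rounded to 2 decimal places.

Deflate each year: 1990 → 8018.0/0.982 = 8164.97; 1992 → 9914.6/1.144 = 8666.61.
So real GDP changed by 8666.61/8164.97 − 1 = 0.0614, i.e. 6.14%.

6.14%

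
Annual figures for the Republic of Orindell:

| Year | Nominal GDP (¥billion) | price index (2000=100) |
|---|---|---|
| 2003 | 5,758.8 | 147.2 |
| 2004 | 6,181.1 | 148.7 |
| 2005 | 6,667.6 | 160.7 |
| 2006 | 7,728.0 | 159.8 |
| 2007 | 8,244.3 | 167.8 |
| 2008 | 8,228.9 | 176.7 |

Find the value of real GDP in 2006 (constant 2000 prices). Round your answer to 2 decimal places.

¥4,836.05 billion

Real GDP 2006 = 7728.0 / 1.598 = 4836.05.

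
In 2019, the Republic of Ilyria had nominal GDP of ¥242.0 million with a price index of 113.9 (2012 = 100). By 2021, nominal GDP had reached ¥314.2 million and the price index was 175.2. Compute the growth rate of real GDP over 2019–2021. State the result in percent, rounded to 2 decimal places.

-15.59%

Deflate each year: 2019 → 242.0/1.139 = 212.47; 2021 → 314.2/1.752 = 179.34.
So real GDP changed by 179.34/212.47 − 1 = -0.1559, i.e. -15.59%.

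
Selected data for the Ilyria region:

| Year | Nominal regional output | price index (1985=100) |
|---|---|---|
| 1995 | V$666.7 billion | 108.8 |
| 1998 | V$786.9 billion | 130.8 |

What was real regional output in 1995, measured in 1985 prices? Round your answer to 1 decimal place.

Real regional output = Nominal / (price index/100) = 666.7 / 1.088 = 612.78.

V$612.8 billion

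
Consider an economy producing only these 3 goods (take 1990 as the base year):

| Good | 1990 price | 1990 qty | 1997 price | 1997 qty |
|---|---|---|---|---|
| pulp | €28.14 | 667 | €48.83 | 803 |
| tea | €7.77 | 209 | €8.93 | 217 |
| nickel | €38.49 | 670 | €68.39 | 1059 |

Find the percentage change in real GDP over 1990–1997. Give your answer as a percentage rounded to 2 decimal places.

40.84%

Real GDP 1990 = Nominal GDP 1990 = 28.14·667 + 7.77·209 + 38.49·670 = 46181.61.
Real GDP 1997 (at 1990 prices) = 28.14·803 + 7.77·217 + 38.49·1059 = 65043.42.
Real growth = 65043.42/46181.61 − 1 = 0.4084.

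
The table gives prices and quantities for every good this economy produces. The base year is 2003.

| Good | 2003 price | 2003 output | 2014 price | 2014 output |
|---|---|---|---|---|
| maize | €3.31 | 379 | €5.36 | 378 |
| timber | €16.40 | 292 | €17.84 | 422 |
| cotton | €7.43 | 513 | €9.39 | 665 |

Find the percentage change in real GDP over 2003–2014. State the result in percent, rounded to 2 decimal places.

Real GDP 2003 = Nominal GDP 2003 = 3.31·379 + 16.40·292 + 7.43·513 = 9854.88.
Real GDP 2014 (at 2003 prices) = 3.31·378 + 16.40·422 + 7.43·665 = 13112.93.
Real growth = 13112.93/9854.88 − 1 = 0.3306.

33.06%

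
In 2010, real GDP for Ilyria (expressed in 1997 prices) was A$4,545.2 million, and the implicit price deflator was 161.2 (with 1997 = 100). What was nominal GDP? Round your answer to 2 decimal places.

A$7,326.86 million

Nominal GDP = Real × (implicit price deflator/100) = 4545.2 × 1.612 = 7326.86.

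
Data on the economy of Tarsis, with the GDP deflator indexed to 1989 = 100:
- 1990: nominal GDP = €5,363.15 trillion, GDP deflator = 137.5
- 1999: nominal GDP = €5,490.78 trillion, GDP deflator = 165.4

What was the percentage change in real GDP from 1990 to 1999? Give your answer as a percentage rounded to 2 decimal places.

Deflate each year: 1990 → 5363.15/1.375 = 3900.47; 1999 → 5490.78/1.654 = 3319.70.
So real GDP changed by 3319.70/3900.47 − 1 = -0.1489, i.e. -14.89%.

-14.89%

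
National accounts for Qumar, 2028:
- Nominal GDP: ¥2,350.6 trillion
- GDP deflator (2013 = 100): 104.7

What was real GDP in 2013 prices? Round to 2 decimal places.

Real GDP = Nominal / (GDP deflator/100) = 2350.6 / 1.047 = 2245.08.

¥2,245.08 trillion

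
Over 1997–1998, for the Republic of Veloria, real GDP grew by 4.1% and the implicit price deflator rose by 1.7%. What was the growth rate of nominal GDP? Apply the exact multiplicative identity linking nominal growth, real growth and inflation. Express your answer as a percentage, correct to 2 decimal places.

5.87%

(1 + g_nom) = (1 + g_real)(1 + π) = 1.0410 × 1.0170 = 1.05870.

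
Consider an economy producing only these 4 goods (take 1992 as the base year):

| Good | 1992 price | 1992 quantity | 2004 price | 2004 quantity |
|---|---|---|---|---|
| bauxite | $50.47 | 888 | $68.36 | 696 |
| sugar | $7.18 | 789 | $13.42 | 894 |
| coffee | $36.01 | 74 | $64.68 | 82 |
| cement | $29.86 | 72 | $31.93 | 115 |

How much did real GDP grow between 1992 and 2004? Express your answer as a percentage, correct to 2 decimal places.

-13.32%

Real GDP 1992 = Nominal GDP 1992 = 50.47·888 + 7.18·789 + 36.01·74 + 29.86·72 = 55297.04.
Real GDP 2004 (at 1992 prices) = 50.47·696 + 7.18·894 + 36.01·82 + 29.86·115 = 47932.76.
Real growth = 47932.76/55297.04 − 1 = -0.1332.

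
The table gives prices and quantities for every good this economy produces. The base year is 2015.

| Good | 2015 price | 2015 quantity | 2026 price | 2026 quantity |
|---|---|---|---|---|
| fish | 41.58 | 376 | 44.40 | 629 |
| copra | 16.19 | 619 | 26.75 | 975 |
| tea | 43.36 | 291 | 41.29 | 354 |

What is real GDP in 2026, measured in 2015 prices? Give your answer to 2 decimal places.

57288.51

Real GDP 2026 = Σ (p_2015 × q_2026) = 41.58·629 + 16.19·975 + 43.36·354 = 57288.51.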